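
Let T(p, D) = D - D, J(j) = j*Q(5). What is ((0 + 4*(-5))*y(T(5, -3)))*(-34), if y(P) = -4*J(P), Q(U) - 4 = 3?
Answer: 0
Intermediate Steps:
Q(U) = 7 (Q(U) = 4 + 3 = 7)
J(j) = 7*j (J(j) = j*7 = 7*j)
T(p, D) = 0
y(P) = -28*P
((0 + 4*(-5))*y(T(5, -3)))*(-34) = ((0 + 4*(-5))*(-28*0))*(-34) = ((0 - 20)*0)*(-34) = -20*0*(-34) = 0*(-34) = 0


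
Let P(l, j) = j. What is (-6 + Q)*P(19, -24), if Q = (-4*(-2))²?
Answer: -1392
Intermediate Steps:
Q = 64 (Q = 8² = 64)
(-6 + Q)*P(19, -24) = (-6 + 64)*(-24) = 58*(-24) = -1392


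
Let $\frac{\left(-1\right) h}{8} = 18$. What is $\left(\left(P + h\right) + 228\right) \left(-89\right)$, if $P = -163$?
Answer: $7031$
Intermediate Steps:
$h = -144$ ($h = \left(-8\right) 18 = -144$)
$\left(\left(P + h\right) + 228\right) \left(-89\right) = \left(\left(-163 - 144\right) + 228\right) \left(-89\right) = \left(-307 + 228\right) \left(-89\right) = \left(-79\right) \left(-89\right) = 7031$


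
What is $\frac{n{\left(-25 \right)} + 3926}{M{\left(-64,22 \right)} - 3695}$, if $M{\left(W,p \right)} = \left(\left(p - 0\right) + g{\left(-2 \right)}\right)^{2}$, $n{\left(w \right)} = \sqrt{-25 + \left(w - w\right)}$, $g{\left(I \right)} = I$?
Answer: $- \frac{3926}{3295} - \frac{i}{659} \approx -1.1915 - 0.0015175 i$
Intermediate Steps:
$n{\left(w \right)} = 5 i$ ($n{\left(w \right)} = \sqrt{-25 + 0} = \sqrt{-25} = 5 i$)
$M{\left(W,p \right)} = \left(-2 + p\right)^{2}$ ($M{\left(W,p \right)} = \left(\left(p - 0\right) - 2\right)^{2} = \left(\left(p + 0\right) - 2\right)^{2} = \left(p - 2\right)^{2} = \left(-2 + p\right)^{2}$)
$\frac{n{\left(-25 \right)} + 3926}{M{\left(-64,22 \right)} - 3695} = \frac{5 i + 3926}{\left(-2 + 22\right)^{2} - 3695} = \frac{3926 + 5 i}{20^{2} - 3695} = \frac{3926 + 5 i}{400 - 3695} = \frac{3926 + 5 i}{-3295} = \left(3926 + 5 i\right) \left(- \frac{1}{3295}\right) = - \frac{3926}{3295} - \frac{i}{659}$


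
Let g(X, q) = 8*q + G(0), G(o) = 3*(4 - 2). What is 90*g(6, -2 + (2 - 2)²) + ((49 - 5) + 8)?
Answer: -848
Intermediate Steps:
G(o) = 6 (G(o) = 3*2 = 6)
g(X, q) = 6 + 8*q (g(X, q) = 8*q + 6 = 6 + 8*q)
90*g(6, -2 + (2 - 2)²) + ((49 - 5) + 8) = 90*(6 + 8*(-2 + (2 - 2)²)) + ((49 - 5) + 8) = 90*(6 + 8*(-2 + 0²)) + (44 + 8) = 90*(6 + 8*(-2 + 0)) + 52 = 90*(6 + 8*(-2)) + 52 = 90*(6 - 16) + 52 = 90*(-10) + 52 = -900 + 52 = -848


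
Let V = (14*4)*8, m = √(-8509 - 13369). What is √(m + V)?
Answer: √(448 + I*√21878) ≈ 21.445 + 3.4486*I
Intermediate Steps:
m = I*√21878 (m = √(-21878) = I*√21878 ≈ 147.91*I)
V = 448 (V = 56*8 = 448)
√(m + V) = √(I*√21878 + 448) = √(448 + I*√21878)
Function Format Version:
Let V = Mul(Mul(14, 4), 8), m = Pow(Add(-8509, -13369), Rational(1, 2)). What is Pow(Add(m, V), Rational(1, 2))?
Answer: Pow(Add(448, Mul(I, Pow(21878, Rational(1, 2)))), Rational(1, 2)) ≈ Add(21.445, Mul(3.4486, I))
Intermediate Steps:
m = Mul(I, Pow(21878, Rational(1, 2))) (m = Pow(-21878, Rational(1, 2)) = Mul(I, Pow(21878, Rational(1, 2))) ≈ Mul(147.91, I))
V = 448 (V = Mul(56, 8) = 448)
Pow(Add(m, V), Rational(1, 2)) = Pow(Add(Mul(I, Pow(21878, Rational(1, 2))), 448), Rational(1, 2)) = Pow(Add(448, Mul(I, Pow(21878, Rational(1, 2)))), Rational(1, 2))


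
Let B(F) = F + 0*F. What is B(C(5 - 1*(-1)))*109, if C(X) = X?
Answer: 654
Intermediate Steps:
B(F) = F (B(F) = F + 0 = F)
B(C(5 - 1*(-1)))*109 = (5 - 1*(-1))*109 = (5 + 1)*109 = 6*109 = 654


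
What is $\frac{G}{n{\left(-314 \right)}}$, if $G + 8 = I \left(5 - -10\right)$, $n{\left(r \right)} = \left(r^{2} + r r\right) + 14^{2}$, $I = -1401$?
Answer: $- \frac{21023}{197388} \approx -0.10651$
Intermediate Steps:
$n{\left(r \right)} = 196 + 2 r^{2}$ ($n{\left(r \right)} = \left(r^{2} + r^{2}\right) + 196 = 2 r^{2} + 196 = 196 + 2 r^{2}$)
$G = -21023$ ($G = -8 - 1401 \left(5 - -10\right) = -8 - 1401 \left(5 + 10\right) = -8 - 21015 = -21023$)
$\frac{G}{n{\left(-314 \right)}} = - \frac{21023}{196 + 2 \left(-314\right)^{2}} = - \frac{21023}{196 + 2 \cdot 98596} = - \frac{21023}{196 + 197192} = - \frac{21023}{197388}$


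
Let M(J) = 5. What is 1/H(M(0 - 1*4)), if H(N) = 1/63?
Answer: 63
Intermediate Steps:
H(N) = 1/63
1/H(M(0 - 1*4)) = 1/(1/63) = 63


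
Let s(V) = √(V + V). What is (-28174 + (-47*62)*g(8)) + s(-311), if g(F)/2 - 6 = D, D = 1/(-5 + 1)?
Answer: -61685 + I*√622 ≈ -61685.0 + 24.94*I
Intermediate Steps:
D = -¼ (D = 1/(-4) = -¼ ≈ -0.25000)
g(F) = 23/2 (g(F) = 12 + 2*(-¼) = 12 - ½ = 23/2)
s(V) = √2*√V (s(V) = √(2*V) = √2*√V)
(-28174 + (-47*62)*g(8)) + s(-311) = (-28174 - 47*62*(23/2)) + √2*√(-311) = (-28174 - 2914*23/2) + √2*(I*√311) = (-28174 - 33511) + I*√622 = -61685 + I*√622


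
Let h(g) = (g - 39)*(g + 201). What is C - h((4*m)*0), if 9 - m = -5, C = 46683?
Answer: 54522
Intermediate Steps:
m = 14 (m = 9 - 1*(-5) = 9 + 5 = 14)
h(g) = (-39 + g)*(201 + g)
C - h((4*m)*0) = 46683 - (-7839 + ((4*14)*0)**2 + 162*((4*14)*0)) = 46683 - (-7839 + (56*0)**2 + 162*(56*0)) = 46683 - (-7839 + 0**2 + 162*0) = 46683 - (-7839 + 0 + 0) = 46683 - 1*(-7839) = 46683 + 7839 = 54522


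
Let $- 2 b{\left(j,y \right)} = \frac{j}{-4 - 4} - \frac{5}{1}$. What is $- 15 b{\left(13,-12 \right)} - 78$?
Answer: $- \frac{2043}{16} \approx -127.69$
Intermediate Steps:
$b{\left(j,y \right)} = \frac{5}{2} + \frac{j}{16}$ ($b{\left(j,y \right)} = - \frac{\frac{j}{-4 - 4} - \frac{5}{1}}{2} = - \frac{\frac{j}{-4 - 4} - 5}{2} = - \frac{\frac{j}{-8} - 5}{2} = - \frac{j \left(- \frac{1}{8}\right) - 5}{2} = - \frac{- \frac{j}{8} - 5}{2} = - \frac{-5 - \frac{j}{8}}{2} = \frac{5}{2} + \frac{j}{16}$)
$- 15 b{\left(13,-12 \right)} - 78 = - 15 \left(\frac{5}{2} + \frac{1}{16} \cdot 13\right) - 78 = - 15 \left(\frac{5}{2} + \frac{13}{16}\right) - 78 = \left(-15\right) \frac{53}{16} - 78 = - \frac{795}{16} - 78 = - \frac{2043}{16}$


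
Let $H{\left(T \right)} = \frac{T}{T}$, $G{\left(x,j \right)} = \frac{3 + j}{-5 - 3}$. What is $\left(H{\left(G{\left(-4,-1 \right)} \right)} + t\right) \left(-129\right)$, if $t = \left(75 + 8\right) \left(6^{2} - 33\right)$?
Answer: $-32250$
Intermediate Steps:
$G{\left(x,j \right)} = - \frac{3}{8} - \frac{j}{8}$ ($G{\left(x,j \right)} = \frac{3 + j}{-8} = \left(3 + j\right) \left(- \frac{1}{8}\right) = - \frac{3}{8} - \frac{j}{8}$)
$H{\left(T \right)} = 1$
$t = 249$ ($t = 83 \left(36 - 33\right) = 83 \cdot 3 = 249$)
$\left(H{\left(G{\left(-4,-1 \right)} \right)} + t\right) \left(-129\right) = \left(1 + 249\right) \left(-129\right) = 250 \left(-129\right) = -32250$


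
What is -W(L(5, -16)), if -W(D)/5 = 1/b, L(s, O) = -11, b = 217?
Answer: 5/217 ≈ 0.023041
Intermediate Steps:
W(D) = -5/217
-W(L(5, -16)) = -1*(-5/217) = 5/217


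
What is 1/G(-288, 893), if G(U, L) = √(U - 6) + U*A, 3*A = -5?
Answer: 80/38449 - 7*I*√6/230694 ≈ 0.0020807 - 7.4325e-5*I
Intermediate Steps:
A = -5/3 (A = (⅓)*(-5) = -5/3 ≈ -1.6667)
G(U, L) = √(-6 + U) - 5*U/3 (G(U, L) = √(U - 6) + U*(-5/3) = √(-6 + U) - 5*U/3)
1/G(-288, 893) = 1/(√(-6 - 288) - 5/3*(-288)) = 1/(√(-294) + 480) = 1/(7*I*√6 + 480) = 1/(480 + 7*I*√6)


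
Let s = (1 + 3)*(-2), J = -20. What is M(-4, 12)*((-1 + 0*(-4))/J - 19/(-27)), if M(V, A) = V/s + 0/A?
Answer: 407/1080 ≈ 0.37685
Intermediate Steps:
s = -8 (s = 4*(-2) = -8)
M(V, A) = -V/8 (M(V, A) = V/(-8) + 0/A = V*(-⅛) + 0 = -V/8 + 0 = -V/8)
M(-4, 12)*((-1 + 0*(-4))/J - 19/(-27)) = (-⅛*(-4))*((-1 + 0*(-4))/(-20) - 19/(-27)) = ((-1 + 0)*(-1/20) - 19*(-1/27))/2 = (-1*(-1/20) + 19/27)/2 = (1/20 + 19/27)/2 = (½)*(407/540) = 407/1080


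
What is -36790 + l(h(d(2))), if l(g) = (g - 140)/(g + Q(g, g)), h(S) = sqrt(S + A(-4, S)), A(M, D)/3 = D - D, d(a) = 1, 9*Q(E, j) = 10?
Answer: -700261/19 ≈ -36856.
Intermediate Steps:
Q(E, j) = 10/9 (Q(E, j) = (1/9)*10 = 10/9)
A(M, D) = 0 (A(M, D) = 3*(D - D) = 3*0 = 0)
h(S) = sqrt(S) (h(S) = sqrt(S + 0) = sqrt(S))
l(g) = (-140 + g)/(10/9 + g) (l(g) = (g - 140)/(g + 10/9) = (-140 + g)/(10/9 + g))
-36790 + l(h(d(2))) = -36790 + 9*(-140 + sqrt(1))/(10 + 9*sqrt(1)) = -36790 + 9*(-140 + 1)/(10 + 9*1) = -36790 + 9*(-139)/(10 + 9) = -36790 + 9*(-139)/19 = -36790 + 9*(1/19)*(-139) = -36790 - 1251/19 = -700261/19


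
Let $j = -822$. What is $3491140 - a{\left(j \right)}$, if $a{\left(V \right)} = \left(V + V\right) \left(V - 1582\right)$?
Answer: $-461036$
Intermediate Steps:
$a{\left(V \right)} = 2 V \left(-1582 + V\right)$
$3491140 - a{\left(j \right)} = 3491140 - 2 \left(-822\right) \left(-1582 - 822\right) = 3491140 - 2 \left(-822\right) \left(-2404\right) = 3491140 - 3952176 = -461036$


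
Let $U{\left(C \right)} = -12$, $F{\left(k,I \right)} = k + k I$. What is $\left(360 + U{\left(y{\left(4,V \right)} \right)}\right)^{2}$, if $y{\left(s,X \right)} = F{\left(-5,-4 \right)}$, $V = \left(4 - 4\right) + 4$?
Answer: $121104$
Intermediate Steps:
$V = 4$ ($V = 0 + 4 = 4$)
$F{\left(k,I \right)} = k + I k$
$y{\left(s,X \right)} = 15$ ($y{\left(s,X \right)} = - 5 \left(1 - 4\right) = \left(-5\right) \left(-3\right) = 15$)
$\left(360 + U{\left(y{\left(4,V \right)} \right)}\right)^{2} = \left(360 - 12\right)^{2} = 348^{2} = 121104$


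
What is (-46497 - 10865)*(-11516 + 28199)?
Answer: -956970246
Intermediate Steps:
(-46497 - 10865)*(-11516 + 28199) = -57362*16683 = -956970246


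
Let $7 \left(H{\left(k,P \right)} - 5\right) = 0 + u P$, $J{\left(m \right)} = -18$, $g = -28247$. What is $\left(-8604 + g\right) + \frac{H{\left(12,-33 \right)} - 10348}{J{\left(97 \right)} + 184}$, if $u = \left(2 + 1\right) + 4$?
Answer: $- \frac{3063821}{83} \approx -36914.0$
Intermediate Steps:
$u = 7$ ($u = 3 + 4 = 7$)
$H{\left(k,P \right)} = 5 + P$ ($H{\left(k,P \right)} = 5 + \frac{0 + 7 P}{7} = 5 + \frac{7 P}{7} = 5 + P$)
$\left(-8604 + g\right) + \frac{H{\left(12,-33 \right)} - 10348}{J{\left(97 \right)} + 184} = \left(-8604 - 28247\right) + \frac{\left(5 - 33\right) - 10348}{-18 + 184} = -36851 + \frac{-28 - 10348}{166} = -36851 - \frac{5188}{83} = - \frac{3063821}{83}$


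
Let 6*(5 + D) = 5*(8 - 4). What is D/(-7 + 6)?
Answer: 5/3 ≈ 1.6667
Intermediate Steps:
D = -5/3 (D = -5 + (5*(8 - 4))/6 = -5 + (5*4)/6 = -5 + (⅙)*20 = -5 + 10/3 = -5/3 ≈ -1.6667)
D/(-7 + 6) = -5/(3*(-7 + 6)) = -5/3/(-1) = -5/3*(-1) = 5/3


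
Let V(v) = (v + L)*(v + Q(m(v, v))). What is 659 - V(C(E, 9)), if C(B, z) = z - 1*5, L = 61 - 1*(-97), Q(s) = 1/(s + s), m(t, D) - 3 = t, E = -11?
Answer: -4/7 ≈ -0.57143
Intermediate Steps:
m(t, D) = 3 + t
Q(s) = 1/(2*s)
L = 158 (L = 61 + 97 = 158)
C(B, z) = -5 + z (C(B, z) = z - 5 = -5 + z)
V(v) = (158 + v)*(v + 1/(2*(3 + v))) (V(v) = (v + 158)*(v + 1/(2*(3 + v))) = (158 + v)*(v + 1/(2*(3 + v))))
659 - V(C(E, 9)) = 659 - (79 + (-5 + 9)/2 + (-5 + 9)*(3 + (-5 + 9))*(158 + (-5 + 9)))/(3 + (-5 + 9)) = 659 - (79 + (1/2)*4 + 4*(3 + 4)*(158 + 4))/(3 + 4) = 659 - (79 + 2 + 4*7*162)/7 = 659 - (79 + 2 + 4536)/7 = 659 - 4617/7 = -4/7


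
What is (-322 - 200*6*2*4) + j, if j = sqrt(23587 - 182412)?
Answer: -9922 + 5*I*sqrt(6353) ≈ -9922.0 + 398.53*I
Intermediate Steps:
j = 5*I*sqrt(6353) (j = sqrt(-158825) = 5*I*sqrt(6353) ≈ 398.53*I)
(-322 - 200*6*2*4) + j = (-322 - 200*6*2*4) + 5*I*sqrt(6353) = (-322 - 2400*4) + 5*I*sqrt(6353) = (-322 - 200*48) + 5*I*sqrt(6353) = (-322 - 9600) + 5*I*sqrt(6353) = -9922 + 5*I*sqrt(6353)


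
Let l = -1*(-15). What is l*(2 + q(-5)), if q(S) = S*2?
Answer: -120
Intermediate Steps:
l = 15
q(S) = 2*S
l*(2 + q(-5)) = 15*(2 + 2*(-5)) = 15*(2 - 10) = 15*(-8) = -120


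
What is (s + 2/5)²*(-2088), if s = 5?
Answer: -1522152/25 ≈ -60886.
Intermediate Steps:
(s + 2/5)²*(-2088) = (5 + 2/5)²*(-2088) = (5 + 2*(⅕))²*(-2088) = (5 + ⅖)²*(-2088) = (27/5)²*(-2088) = (729/25)*(-2088) = -1522152/25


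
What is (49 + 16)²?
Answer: 4225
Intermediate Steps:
(49 + 16)² = 65² = 4225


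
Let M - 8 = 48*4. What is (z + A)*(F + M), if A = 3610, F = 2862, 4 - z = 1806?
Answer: 5536096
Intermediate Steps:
z = -1802 (z = 4 - 1*1806 = 4 - 1806 = -1802)
M = 200 (M = 8 + 48*4 = 8 + 192 = 200)
(z + A)*(F + M) = (-1802 + 3610)*(2862 + 200) = 1808*3062 = 5536096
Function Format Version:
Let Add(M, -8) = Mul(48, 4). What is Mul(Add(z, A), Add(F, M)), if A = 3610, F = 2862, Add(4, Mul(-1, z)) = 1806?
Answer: 5536096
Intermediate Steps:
z = -1802 (z = Add(4, Mul(-1, 1806)) = Add(4, -1806) = -1802)
M = 200 (M = Add(8, Mul(48, 4)) = Add(8, 192) = 200)
Mul(Add(z, A), Add(F, M)) = Mul(Add(-1802, 3610), Add(2862, 200)) = Mul(1808, 3062) = 5536096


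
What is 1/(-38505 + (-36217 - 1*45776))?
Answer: -1/120498 ≈ -8.2989e-6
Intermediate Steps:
1/(-38505 + (-36217 - 1*45776)) = 1/(-38505 + (-36217 - 45776)) = 1/(-38505 - 81993) = 1/(-120498) = -1/120498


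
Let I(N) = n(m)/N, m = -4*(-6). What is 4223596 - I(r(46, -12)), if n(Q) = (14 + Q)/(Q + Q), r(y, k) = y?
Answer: 4662849965/1104 ≈ 4.2236e+6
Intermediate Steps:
m = 24
n(Q) = (14 + Q)/(2*Q) (n(Q) = (14 + Q)/((2*Q)) = (14 + Q)*(1/(2*Q)) = (14 + Q)/(2*Q))
I(N) = 19/(24*N) (I(N) = ((½)*(14 + 24)/24)/N = ((½)*(1/24)*38)/N = 19/(24*N))
4223596 - I(r(46, -12)) = 4223596 - 19/(24*46) = 4223596 - 1*19/1104 = 4223596 - 19/1104 = 4662849965/1104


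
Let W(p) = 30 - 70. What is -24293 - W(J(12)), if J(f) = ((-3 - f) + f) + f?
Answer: -24253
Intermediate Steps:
J(f) = -3 + f
W(p) = -40
-24293 - W(J(12)) = -24293 - 1*(-40) = -24293 + 40 = -24253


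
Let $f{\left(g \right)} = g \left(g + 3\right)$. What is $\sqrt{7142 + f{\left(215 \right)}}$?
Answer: $2 \sqrt{13503} \approx 232.4$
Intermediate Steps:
$f{\left(g \right)} = g \left(3 + g\right)$
$\sqrt{7142 + f{\left(215 \right)}} = \sqrt{7142 + 215 \left(3 + 215\right)} = \sqrt{7142 + 215 \cdot 218} = \sqrt{7142 + 46870} = \sqrt{54012} = 2 \sqrt{13503}$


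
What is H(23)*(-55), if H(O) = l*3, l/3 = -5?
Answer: 2475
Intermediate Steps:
l = -15 (l = 3*(-5) = -15)
H(O) = -45 (H(O) = -15*3 = -45)
H(23)*(-55) = -45*(-55) = 2475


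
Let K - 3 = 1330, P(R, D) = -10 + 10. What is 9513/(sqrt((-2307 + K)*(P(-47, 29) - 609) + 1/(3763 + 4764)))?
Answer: 9513*sqrt(43128939120541)/5057926483 ≈ 12.352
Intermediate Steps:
P(R, D) = 0
K = 1333 (K = 3 + 1330 = 1333)
9513/(sqrt((-2307 + K)*(P(-47, 29) - 609) + 1/(3763 + 4764))) = 9513/(sqrt((-2307 + 1333)*(0 - 609) + 1/(3763 + 4764))) = 9513/(sqrt(-974*(-609) + 1/8527)) = 9513/(sqrt(593166 + 1/8527)) = 9513/(sqrt(5057926483/8527)) = 9513/((sqrt(43128939120541)/8527)) = 9513*(sqrt(43128939120541)/5057926483) = 9513*sqrt(43128939120541)/5057926483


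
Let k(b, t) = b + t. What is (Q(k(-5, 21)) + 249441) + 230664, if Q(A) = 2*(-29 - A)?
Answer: 480015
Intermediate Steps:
Q(A) = -58 - 2*A
(Q(k(-5, 21)) + 249441) + 230664 = ((-58 - 2*(-5 + 21)) + 249441) + 230664 = ((-58 - 2*16) + 249441) + 230664 = ((-58 - 32) + 249441) + 230664 = (-90 + 249441) + 230664 = 249351 + 230664 = 480015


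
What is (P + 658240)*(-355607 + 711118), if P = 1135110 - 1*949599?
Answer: 299962761761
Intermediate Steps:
P = 185511 (P = 1135110 - 949599 = 185511)
(P + 658240)*(-355607 + 711118) = (185511 + 658240)*(-355607 + 711118) = 843751*355511 = 299962761761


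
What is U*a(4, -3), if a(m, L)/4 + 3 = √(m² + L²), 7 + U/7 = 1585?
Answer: 88368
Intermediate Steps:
U = 11046 (U = -49 + 7*1585 = -49 + 11095 = 11046)
a(m, L) = -12 + 4*√(L² + m²) (a(m, L) = -12 + 4*√(m² + L²) = -12 + 4*√(L² + m²))
U*a(4, -3) = 11046*(-12 + 4*√((-3)² + 4²)) = 11046*(-12 + 4*√(9 + 16)) = 11046*(-12 + 4*√25) = 11046*(-12 + 4*5) = 11046*(-12 + 20) = 11046*8 = 88368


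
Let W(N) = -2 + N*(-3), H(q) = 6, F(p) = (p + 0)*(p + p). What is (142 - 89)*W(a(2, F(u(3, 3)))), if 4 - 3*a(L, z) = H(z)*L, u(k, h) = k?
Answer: 318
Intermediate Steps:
F(p) = 2*p² (F(p) = p*(2*p) = 2*p²)
a(L, z) = 4/3 - 2*L
W(N) = -2 - 3*N
(142 - 89)*W(a(2, F(u(3, 3)))) = (142 - 89)*(-2 - 3*(4/3 - 2*2)) = 53*(-2 - 3*(4/3 - 4)) = 53*(-2 - 3*(-8/3)) = 53*(-2 + 8) = 53*6 = 318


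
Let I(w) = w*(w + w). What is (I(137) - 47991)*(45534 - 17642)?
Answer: -291555076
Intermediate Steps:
I(w) = 2*w² (I(w) = w*(2*w) = 2*w²)
(I(137) - 47991)*(45534 - 17642) = (2*137² - 47991)*(45534 - 17642) = (2*18769 - 47991)*27892 = (37538 - 47991)*27892 = -10453*27892 = -291555076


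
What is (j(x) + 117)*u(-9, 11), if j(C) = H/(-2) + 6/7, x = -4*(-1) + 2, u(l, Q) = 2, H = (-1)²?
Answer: 1643/7 ≈ 234.71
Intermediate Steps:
H = 1
x = 6 (x = 4 + 2 = 6)
j(C) = 5/14 (j(C) = 1/(-2) + 6/7 = 1*(-½) + 6*(⅐) = -½ + 6/7 = 5/14)
(j(x) + 117)*u(-9, 11) = (5/14 + 117)*2 = (1643/14)*2 = 1643/7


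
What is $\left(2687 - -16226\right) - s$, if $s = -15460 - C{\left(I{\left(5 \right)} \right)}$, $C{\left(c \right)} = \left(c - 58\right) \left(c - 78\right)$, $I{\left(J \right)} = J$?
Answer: $38242$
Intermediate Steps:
$C{\left(c \right)} = \left(-78 + c\right) \left(-58 + c\right)$ ($C{\left(c \right)} = \left(-58 + c\right) \left(-78 + c\right) = \left(-78 + c\right) \left(-58 + c\right)$)
$s = -19329$ ($s = -15460 - \left(4524 + 5^{2} - 680\right) = -15460 - \left(4524 + 25 - 680\right) = -15460 - 3869 = -19329$)
$\left(2687 - -16226\right) - s = \left(2687 - -16226\right) - -19329 = \left(2687 + 16226\right) + 19329 = 18913 + 19329 = 38242$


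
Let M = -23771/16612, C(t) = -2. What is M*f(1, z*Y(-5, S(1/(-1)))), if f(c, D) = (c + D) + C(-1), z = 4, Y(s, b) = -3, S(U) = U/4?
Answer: 309023/16612 ≈ 18.602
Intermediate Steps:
S(U) = U/4 (S(U) = U*(1/4) = U/4)
M = -23771/16612 (M = -23771*1/16612 = -23771/16612 ≈ -1.4310)
f(c, D) = -2 + D + c (f(c, D) = (c + D) - 2 = (D + c) - 2 = -2 + D + c)
M*f(1, z*Y(-5, S(1/(-1)))) = -23771*(-2 + 4*(-3) + 1)/16612 = -23771*(-2 - 12 + 1)/16612 = -23771/16612*(-13) = 309023/16612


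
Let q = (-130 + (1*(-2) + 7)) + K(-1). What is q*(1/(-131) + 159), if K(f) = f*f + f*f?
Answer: -2561844/131 ≈ -19556.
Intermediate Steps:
K(f) = 2*f² (K(f) = f² + f² = 2*f²)
q = -123 (q = (-130 + (1*(-2) + 7)) + 2*(-1)² = (-130 + (-2 + 7)) + 2*1 = (-130 + 5) + 2 = -125 + 2 = -123)
q*(1/(-131) + 159) = -123*(1/(-131) + 159) = -123*(-1/131 + 159) = -123*20828/131 = -2561844/131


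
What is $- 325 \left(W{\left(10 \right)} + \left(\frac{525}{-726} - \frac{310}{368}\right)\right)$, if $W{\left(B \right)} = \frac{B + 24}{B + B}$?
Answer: $- \frac{972985}{22264} \approx -43.702$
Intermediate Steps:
$W{\left(B \right)} = \frac{24 + B}{2 B}$
$- 325 \left(W{\left(10 \right)} + \left(\frac{525}{-726} - \frac{310}{368}\right)\right) = - 325 \left(\frac{24 + 10}{2 \cdot 10} + \left(\frac{525}{-726} - \frac{310}{368}\right)\right) = - 325 \left(\frac{1}{2} \cdot \frac{1}{10} \cdot 34 + \left(525 \left(- \frac{1}{726}\right) - \frac{155}{184}\right)\right) = - 325 \left(\frac{17}{10} - \frac{34855}{22264}\right) = \left(-325\right) \frac{14969}{111320} = - \frac{972985}{22264}$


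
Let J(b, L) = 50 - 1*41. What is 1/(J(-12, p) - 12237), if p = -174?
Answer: -1/12228 ≈ -8.1780e-5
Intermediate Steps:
J(b, L) = 9 (J(b, L) = 50 - 41 = 9)
1/(J(-12, p) - 12237) = 1/(9 - 12237) = 1/(-12228) = -1/12228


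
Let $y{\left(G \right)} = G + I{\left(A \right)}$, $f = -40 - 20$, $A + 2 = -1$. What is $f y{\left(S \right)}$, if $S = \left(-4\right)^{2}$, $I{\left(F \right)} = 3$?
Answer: $-1140$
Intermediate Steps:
$A = -3$ ($A = -2 - 1 = -3$)
$f = -60$
$S = 16$
$y{\left(G \right)} = 3 + G$ ($y{\left(G \right)} = G + 3 = 3 + G$)
$f y{\left(S \right)} = - 60 \left(3 + 16\right) = \left(-60\right) 19 = -1140$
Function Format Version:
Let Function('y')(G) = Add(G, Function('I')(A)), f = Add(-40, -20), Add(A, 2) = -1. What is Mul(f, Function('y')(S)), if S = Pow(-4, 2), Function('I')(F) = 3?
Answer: -1140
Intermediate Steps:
A = -3 (A = Add(-2, -1) = -3)
f = -60
S = 16
Function('y')(G) = Add(3, G) (Function('y')(G) = Add(G, 3) = Add(3, G))
Mul(f, Function('y')(S)) = Mul(-60, Add(3, 16)) = Mul(-60, 19) = -1140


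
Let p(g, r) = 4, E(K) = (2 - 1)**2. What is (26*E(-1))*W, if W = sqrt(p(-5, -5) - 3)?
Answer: 26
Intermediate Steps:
E(K) = 1 (E(K) = 1**2 = 1)
W = 1 (W = sqrt(4 - 3) = sqrt(1) = 1)
(26*E(-1))*W = (26*1)*1 = 26*1 = 26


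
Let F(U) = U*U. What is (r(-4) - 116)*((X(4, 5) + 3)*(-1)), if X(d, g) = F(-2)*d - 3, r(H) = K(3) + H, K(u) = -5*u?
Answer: 2160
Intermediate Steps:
r(H) = -15 + H (r(H) = -5*3 + H = -15 + H)
F(U) = U²
X(d, g) = -3 + 4*d (X(d, g) = (-2)²*d - 3 = 4*d - 3 = -3 + 4*d)
(r(-4) - 116)*((X(4, 5) + 3)*(-1)) = ((-15 - 4) - 116)*(((-3 + 4*4) + 3)*(-1)) = (-19 - 116)*(((-3 + 16) + 3)*(-1)) = -135*(13 + 3)*(-1) = -2160*(-1) = -135*(-16) = 2160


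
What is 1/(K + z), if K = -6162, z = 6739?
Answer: 1/577 ≈ 0.0017331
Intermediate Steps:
1/(K + z) = 1/(-6162 + 6739) = 1/577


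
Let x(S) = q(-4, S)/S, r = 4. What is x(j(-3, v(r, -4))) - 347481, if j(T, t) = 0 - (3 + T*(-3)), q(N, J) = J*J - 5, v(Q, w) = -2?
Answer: -4169911/12 ≈ -3.4749e+5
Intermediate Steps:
q(N, J) = -5 + J**2 (q(N, J) = J**2 - 5 = -5 + J**2)
j(T, t) = -3 + 3*T (j(T, t) = 0 - (3 - 3*T) = 0 + (-3 + 3*T) = -3 + 3*T)
x(S) = (-5 + S**2)/S
x(j(-3, v(r, -4))) - 347481 = ((-3 + 3*(-3)) - 5/(-3 + 3*(-3))) - 347481 = ((-3 - 9) - 5/(-3 - 9)) - 347481 = (-12 - 5/(-12)) - 347481 = (-12 - 5*(-1/12)) - 347481 = (-12 + 5/12) - 347481 = -139/12 - 347481 = -4169911/12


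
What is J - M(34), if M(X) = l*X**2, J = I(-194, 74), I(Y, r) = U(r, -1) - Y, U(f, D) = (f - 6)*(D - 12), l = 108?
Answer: -125538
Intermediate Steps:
U(f, D) = (-12 + D)*(-6 + f) (U(f, D) = (-6 + f)*(-12 + D) = (-12 + D)*(-6 + f))
I(Y, r) = 78 - Y - 13*r (I(Y, r) = (72 - 12*r - 6*(-1) - r) - Y = (72 - 12*r + 6 - r) - Y = (78 - 13*r) - Y = 78 - Y - 13*r)
J = -690 (J = 78 - 1*(-194) - 13*74 = 78 + 194 - 962 = -690)
M(X) = 108*X**2
J - M(34) = -690 - 108*34**2 = -690 - 108*1156 = -690 - 1*124848 = -690 - 124848 = -125538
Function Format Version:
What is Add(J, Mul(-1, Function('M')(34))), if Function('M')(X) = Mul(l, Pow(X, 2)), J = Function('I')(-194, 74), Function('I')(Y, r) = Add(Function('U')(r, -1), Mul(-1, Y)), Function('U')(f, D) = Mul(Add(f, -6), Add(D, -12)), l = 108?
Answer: -125538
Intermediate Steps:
Function('U')(f, D) = Mul(Add(-12, D), Add(-6, f)) (Function('U')(f, D) = Mul(Add(-6, f), Add(-12, D)) = Mul(Add(-12, D), Add(-6, f)))
Function('I')(Y, r) = Add(78, Mul(-1, Y), Mul(-13, r)) (Function('I')(Y, r) = Add(Add(72, Mul(-12, r), Mul(-6, -1), Mul(-1, r)), Mul(-1, Y)) = Add(Add(72, Mul(-12, r), 6, Mul(-1, r)), Mul(-1, Y)) = Add(Add(78, Mul(-13, r)), Mul(-1, Y)) = Add(78, Mul(-1, Y), Mul(-13, r)))
J = -690 (J = Add(78, Mul(-1, -194), Mul(-13, 74)) = Add(78, 194, -962) = -690)
Function('M')(X) = Mul(108, Pow(X, 2))
Add(J, Mul(-1, Function('M')(34))) = Add(-690, Mul(-1, Mul(108, Pow(34, 2)))) = Add(-690, Mul(-1, Mul(108, 1156))) = Add(-690, Mul(-1, 124848)) = Add(-690, -124848) = -125538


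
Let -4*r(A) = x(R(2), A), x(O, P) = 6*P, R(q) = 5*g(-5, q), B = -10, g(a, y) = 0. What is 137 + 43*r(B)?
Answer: 782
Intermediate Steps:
R(q) = 0 (R(q) = 5*0 = 0)
r(A) = -3*A/2
137 + 43*r(B) = 137 + 43*(-3/2*(-10)) = 137 + 43*15 = 137 + 645 = 782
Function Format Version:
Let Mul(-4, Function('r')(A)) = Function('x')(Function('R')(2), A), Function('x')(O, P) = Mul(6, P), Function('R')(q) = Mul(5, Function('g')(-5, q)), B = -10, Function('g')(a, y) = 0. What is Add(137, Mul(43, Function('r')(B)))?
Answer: 782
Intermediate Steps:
Function('R')(q) = 0 (Function('R')(q) = Mul(5, 0) = 0)
Function('r')(A) = Mul(Rational(-3, 2), A) (Function('r')(A) = Mul(Rational(-1, 4), Mul(6, A)) = Mul(Rational(-3, 2), A))
Add(137, Mul(43, Function('r')(B))) = Add(137, Mul(43, Mul(Rational(-3, 2), -10))) = Add(137, Mul(43, 15)) = Add(137, 645) = 782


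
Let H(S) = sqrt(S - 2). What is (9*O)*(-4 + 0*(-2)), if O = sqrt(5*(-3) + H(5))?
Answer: -36*I*sqrt(15 - sqrt(3)) ≈ -131.13*I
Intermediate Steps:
H(S) = sqrt(-2 + S)
O = sqrt(-15 + sqrt(3)) (O = sqrt(5*(-3) + sqrt(-2 + 5)) = sqrt(-15 + sqrt(3)) ≈ 3.6425*I)
(9*O)*(-4 + 0*(-2)) = (9*sqrt(-15 + sqrt(3)))*(-4 + 0*(-2)) = (9*sqrt(-15 + sqrt(3)))*(-4 + 0) = (9*sqrt(-15 + sqrt(3)))*(-4) = -36*sqrt(-15 + sqrt(3))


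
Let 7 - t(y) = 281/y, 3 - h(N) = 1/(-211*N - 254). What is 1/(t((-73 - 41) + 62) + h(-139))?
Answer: 1511900/23289023 ≈ 0.064919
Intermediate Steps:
h(N) = 3 - 1/(-254 - 211*N) (h(N) = 3 - 1/(-211*N - 254) = 3 - 1/(-254 - 211*N))
t(y) = 7 - 281/y
1/(t((-73 - 41) + 62) + h(-139)) = 1/((7 - 281/((-73 - 41) + 62)) + (763 + 633*(-139))/(254 + 211*(-139))) = 1/((7 - 281/(-114 + 62)) + (763 - 87987)/(254 - 29329)) = 1/((7 - 281/(-52)) - 87224/(-29075)) = 1/((7 - 281*(-1/52)) - 1/29075*(-87224)) = 1/((7 + 281/52) + 87224/29075) = 1/(645/52 + 87224/29075) = 1/(23289023/1511900) = 1511900/23289023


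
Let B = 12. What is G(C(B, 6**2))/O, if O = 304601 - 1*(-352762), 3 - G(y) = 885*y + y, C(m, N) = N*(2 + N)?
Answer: -404015/219121 ≈ -1.8438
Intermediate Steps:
G(y) = 3 - 886*y (G(y) = 3 - (885*y + y) = 3 - 886*y)
O = 657363 (O = 304601 + 352762 = 657363)
G(C(B, 6**2))/O = (3 - 886*6**2*(2 + 6**2))/657363 = (3 - 31896*(2 + 36))*(1/657363) = (3 - 31896*38)*(1/657363) = (3 - 886*1368)*(1/657363) = (3 - 1212048)*(1/657363) = -1212045*1/657363 = -404015/219121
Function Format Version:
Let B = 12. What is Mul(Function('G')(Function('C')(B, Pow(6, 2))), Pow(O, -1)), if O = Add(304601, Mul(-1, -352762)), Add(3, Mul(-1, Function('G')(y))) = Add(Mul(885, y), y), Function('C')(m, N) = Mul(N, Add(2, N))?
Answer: Rational(-404015, 219121) ≈ -1.8438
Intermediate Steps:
Function('G')(y) = Add(3, Mul(-886, y)) (Function('G')(y) = Add(3, Mul(-1, Add(Mul(885, y), y))) = Add(3, Mul(-1, Mul(886, y))) = Add(3, Mul(-886, y)))
O = 657363 (O = Add(304601, 352762) = 657363)
Mul(Function('G')(Function('C')(B, Pow(6, 2))), Pow(O, -1)) = Mul(Add(3, Mul(-886, Mul(Pow(6, 2), Add(2, Pow(6, 2))))), Pow(657363, -1)) = Mul(Add(3, Mul(-886, Mul(36, Add(2, 36)))), Rational(1, 657363)) = Mul(Add(3, Mul(-886, Mul(36, 38))), Rational(1, 657363)) = Mul(Add(3, Mul(-886, 1368)), Rational(1, 657363)) = Mul(Add(3, -1212048), Rational(1, 657363)) = Mul(-1212045, Rational(1, 657363)) = Rational(-404015, 219121)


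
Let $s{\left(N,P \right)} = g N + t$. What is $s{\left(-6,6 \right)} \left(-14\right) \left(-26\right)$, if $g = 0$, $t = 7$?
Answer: $2548$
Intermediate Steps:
$s{\left(N,P \right)} = 7$ ($s{\left(N,P \right)} = 0 N + 7 = 0 + 7 = 7$)
$s{\left(-6,6 \right)} \left(-14\right) \left(-26\right) = 7 \left(-14\right) \left(-26\right) = \left(-98\right) \left(-26\right) = 2548$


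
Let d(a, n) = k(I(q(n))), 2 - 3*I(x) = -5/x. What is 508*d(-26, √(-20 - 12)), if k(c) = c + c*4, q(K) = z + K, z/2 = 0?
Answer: 5080/3 - 3175*I*√2/6 ≈ 1693.3 - 748.35*I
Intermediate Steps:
z = 0 (z = 2*0 = 0)
q(K) = K (q(K) = 0 + K = K)
I(x) = ⅔ + 5/(3*x) (I(x) = ⅔ - (-5)/(3*x) = ⅔ + 5/(3*x))
k(c) = 5*c (k(c) = c + 4*c = 5*c)
d(a, n) = 5*(5 + 2*n)/(3*n) (d(a, n) = 5*((5 + 2*n)/(3*n)) = 5*(5 + 2*n)/(3*n))
508*d(-26, √(-20 - 12)) = 508*(5*(5 + 2*√(-20 - 12))/(3*(√(-20 - 12)))) = 508*(5*(5 + 2*√(-32))/(3*(√(-32)))) = 508*(5*(5 + 2*(4*I*√2))/(3*((4*I*√2)))) = 508*(5*(-I*√2/8)*(5 + 8*I*√2)/3) = 508*(-5*I*√2*(5 + 8*I*√2)/24) = -635*I*√2*(5 + 8*I*√2)/6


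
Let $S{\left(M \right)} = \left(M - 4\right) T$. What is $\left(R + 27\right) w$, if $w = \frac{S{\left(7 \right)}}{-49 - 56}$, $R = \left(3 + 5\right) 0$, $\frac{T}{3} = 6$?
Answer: $- \frac{486}{35} \approx -13.886$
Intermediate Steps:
$T = 18$ ($T = 3 \cdot 6 = 18$)
$S{\left(M \right)} = -72 + 18 M$ ($S{\left(M \right)} = \left(M - 4\right) 18 = \left(-4 + M\right) 18 = -72 + 18 M$)
$R = 0$ ($R = 8 \cdot 0 = 0$)
$w = - \frac{18}{35}$ ($w = \frac{-72 + 18 \cdot 7}{-49 - 56} = \frac{-72 + 126}{-49 - 56} = \frac{54}{-105} = 54 \left(- \frac{1}{105}\right) = - \frac{18}{35} \approx -0.51429$)
$\left(R + 27\right) w = \left(0 + 27\right) \left(- \frac{18}{35}\right) = 27 \left(- \frac{18}{35}\right) = - \frac{486}{35}$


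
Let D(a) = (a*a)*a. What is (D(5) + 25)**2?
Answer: 22500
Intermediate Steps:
D(a) = a**3 (D(a) = a**2*a = a**3)
(D(5) + 25)**2 = (5**3 + 25)**2 = (125 + 25)**2 = 150**2 = 22500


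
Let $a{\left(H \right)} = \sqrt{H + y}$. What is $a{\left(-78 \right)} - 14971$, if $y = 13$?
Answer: $-14971 + i \sqrt{65} \approx -14971.0 + 8.0623 i$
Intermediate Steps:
$a{\left(H \right)} = \sqrt{13 + H}$ ($a{\left(H \right)} = \sqrt{H + 13} = \sqrt{13 + H}$)
$a{\left(-78 \right)} - 14971 = \sqrt{13 - 78} - 14971 = \sqrt{-65} - 14971 = i \sqrt{65} - 14971 = -14971 + i \sqrt{65}$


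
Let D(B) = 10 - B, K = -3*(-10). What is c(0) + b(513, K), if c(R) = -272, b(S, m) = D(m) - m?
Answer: -322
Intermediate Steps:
K = 30
b(S, m) = 10 - 2*m (b(S, m) = (10 - m) - m = 10 - 2*m)
c(0) + b(513, K) = -272 + (10 - 2*30) = -272 + (10 - 60) = -272 - 50 = -322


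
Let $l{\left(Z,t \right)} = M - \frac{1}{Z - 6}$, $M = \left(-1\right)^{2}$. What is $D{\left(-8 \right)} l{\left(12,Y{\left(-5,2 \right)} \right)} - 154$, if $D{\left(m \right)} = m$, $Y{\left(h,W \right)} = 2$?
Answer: $- \frac{482}{3} \approx -160.67$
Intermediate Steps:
$M = 1$
$l{\left(Z,t \right)} = 1 - \frac{1}{-6 + Z}$ ($l{\left(Z,t \right)} = 1 - \frac{1}{Z - 6} = 1 - \frac{1}{-6 + Z}$)
$D{\left(-8 \right)} l{\left(12,Y{\left(-5,2 \right)} \right)} - 154 = - 8 \frac{-7 + 12}{-6 + 12} - 154 = - 8 \cdot \frac{1}{6} \cdot 5 - 154 = \left(-8\right) \frac{5}{6} - 154 = - \frac{20}{3} - 154 = - \frac{482}{3}$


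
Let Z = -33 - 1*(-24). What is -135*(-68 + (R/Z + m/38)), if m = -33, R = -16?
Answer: 344175/38 ≈ 9057.2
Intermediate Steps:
Z = -9 (Z = -33 + 24 = -9)
-135*(-68 + (R/Z + m/38)) = -135*(-68 + (-16/(-9) - 33/38)) = -135*(-68 + (-16*(-⅑) - 33*1/38)) = -135*(-68 + (16/9 - 33/38)) = -135*(-68 + 311/342) = -135*(-22945/342) = 344175/38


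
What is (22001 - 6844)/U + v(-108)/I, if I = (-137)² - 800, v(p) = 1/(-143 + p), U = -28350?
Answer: -9765916819/18266386950 ≈ -0.53464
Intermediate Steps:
I = 17969 (I = 18769 - 800 = 17969)
(22001 - 6844)/U + v(-108)/I = (22001 - 6844)/(-28350) + 1/(-143 - 108*17969) = 15157*(-1/28350) + (1/17969)/(-251) = -15157/28350 - 1/251*1/17969 = -15157/28350 - 1/4510219 = -9765916819/18266386950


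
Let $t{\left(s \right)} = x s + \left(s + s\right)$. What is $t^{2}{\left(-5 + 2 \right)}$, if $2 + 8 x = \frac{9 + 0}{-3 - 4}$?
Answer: $\frac{71289}{3136} \approx 22.732$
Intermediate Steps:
$x = - \frac{23}{56}$ ($x = - \frac{1}{4} + \frac{\left(9 + 0\right) \frac{1}{-3 - 4}}{8} = - \frac{1}{4} + \frac{9 \frac{1}{-7}}{8} = - \frac{1}{4} + \frac{9 \left(- \frac{1}{7}\right)}{8} = - \frac{1}{4} + \frac{1}{8} \left(- \frac{9}{7}\right) = - \frac{1}{4} - \frac{9}{56} = - \frac{23}{56} \approx -0.41071$)
$t{\left(s \right)} = \frac{89 s}{56}$ ($t{\left(s \right)} = - \frac{23 s}{56} + \left(s + s\right) = - \frac{23 s}{56} + 2 s = \frac{89 s}{56}$)
$t^{2}{\left(-5 + 2 \right)} = \left(\frac{89 \left(-5 + 2\right)}{56}\right)^{2} = \left(\frac{89}{56} \left(-3\right)\right)^{2} = \left(- \frac{267}{56}\right)^{2} = \frac{71289}{3136}$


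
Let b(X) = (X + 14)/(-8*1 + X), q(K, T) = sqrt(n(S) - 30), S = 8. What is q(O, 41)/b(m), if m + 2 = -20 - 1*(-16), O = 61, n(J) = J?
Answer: -7*I*sqrt(22)/4 ≈ -8.2082*I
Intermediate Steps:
q(K, T) = I*sqrt(22) (q(K, T) = sqrt(8 - 30) = sqrt(-22) = I*sqrt(22))
m = -6 (m = -2 + (-20 - 1*(-16)) = -2 + (-20 + 16) = -2 - 4 = -6)
b(X) = (14 + X)/(-8 + X)
q(O, 41)/b(m) = (I*sqrt(22))/(((14 - 6)/(-8 - 6))) = (I*sqrt(22))/((8/(-14))) = (I*sqrt(22))/((-1/14*8)) = (I*sqrt(22))/(-4/7) = (I*sqrt(22))*(-7/4) = -7*I*sqrt(22)/4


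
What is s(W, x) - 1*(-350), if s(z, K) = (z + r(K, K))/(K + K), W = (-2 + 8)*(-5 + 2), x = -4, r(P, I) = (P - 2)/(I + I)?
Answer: 11269/32 ≈ 352.16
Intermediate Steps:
r(P, I) = (-2 + P)/(2*I) (r(P, I) = (-2 + P)/((2*I)) = (-2 + P)*(1/(2*I)) = (-2 + P)/(2*I))
W = -18 (W = 6*(-3) = -18)
s(z, K) = (z + (-2 + K)/(2*K))/(2*K) (s(z, K) = (z + (-2 + K)/(2*K))/(K + K) = (z + (-2 + K)/(2*K))/((2*K)) = (z + (-2 + K)/(2*K))*(1/(2*K)) = (z + (-2 + K)/(2*K))/(2*K))
s(W, x) - 1*(-350) = (¼)*(-2 - 4 + 2*(-4)*(-18))/(-4)² - 1*(-350) = (¼)*(1/16)*(-2 - 4 + 144) + 350 = (¼)*(1/16)*138 + 350 = 69/32 + 350 = 11269/32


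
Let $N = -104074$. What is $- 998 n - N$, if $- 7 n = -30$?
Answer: $\frac{698578}{7} \approx 99797.0$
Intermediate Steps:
$n = \frac{30}{7}$ ($n = \left(- \frac{1}{7}\right) \left(-30\right) = \frac{30}{7} \approx 4.2857$)
$- 998 n - N = \left(-998\right) \frac{30}{7} - -104074 = - \frac{29940}{7} + 104074 = \frac{698578}{7}$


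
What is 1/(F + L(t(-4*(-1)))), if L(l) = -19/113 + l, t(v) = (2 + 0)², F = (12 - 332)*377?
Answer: -113/13631887 ≈ -8.2894e-6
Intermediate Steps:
F = -120640 (F = -320*377 = -120640)
t(v) = 4 (t(v) = 2² = 4)
L(l) = -19/113 + l (L(l) = -19*1/113 + l = -19/113 + l)
1/(F + L(t(-4*(-1)))) = 1/(-120640 + (-19/113 + 4)) = 1/(-120640 + 433/113) = 1/(-13631887/113) = -113/13631887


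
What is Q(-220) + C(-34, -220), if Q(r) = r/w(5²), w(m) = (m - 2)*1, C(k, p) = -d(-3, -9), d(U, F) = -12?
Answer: 56/23 ≈ 2.4348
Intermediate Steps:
C(k, p) = 12 (C(k, p) = -1*(-12) = 12)
w(m) = -2 + m (w(m) = (-2 + m)*1 = -2 + m)
Q(r) = r/23 (Q(r) = r/(-2 + 5²) = r/(-2 + 25) = r/23)
Q(-220) + C(-34, -220) = (1/23)*(-220) + 12 = -220/23 + 12 = 56/23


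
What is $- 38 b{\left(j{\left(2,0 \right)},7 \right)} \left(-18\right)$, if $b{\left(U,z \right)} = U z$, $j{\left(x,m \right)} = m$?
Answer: $0$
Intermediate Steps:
$- 38 b{\left(j{\left(2,0 \right)},7 \right)} \left(-18\right) = - 38 \cdot 0 \cdot 7 \left(-18\right) = \left(-38\right) 0 \left(-18\right) = 0 \left(-18\right) = 0$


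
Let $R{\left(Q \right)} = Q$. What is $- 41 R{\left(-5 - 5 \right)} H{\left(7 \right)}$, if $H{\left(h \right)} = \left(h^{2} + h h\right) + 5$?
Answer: $42230$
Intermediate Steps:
$H{\left(h \right)} = 5 + 2 h^{2}$ ($H{\left(h \right)} = \left(h^{2} + h^{2}\right) + 5 = 2 h^{2} + 5 = 5 + 2 h^{2}$)
$- 41 R{\left(-5 - 5 \right)} H{\left(7 \right)} = - 41 \left(-5 - 5\right) \left(5 + 2 \cdot 7^{2}\right) = \left(-41\right) \left(-10\right) \left(5 + 2 \cdot 49\right) = 410 \left(5 + 98\right) = 410 \cdot 103 = 42230$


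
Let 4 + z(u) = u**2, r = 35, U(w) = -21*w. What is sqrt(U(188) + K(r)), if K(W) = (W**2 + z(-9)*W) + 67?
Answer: sqrt(39) ≈ 6.2450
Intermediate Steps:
z(u) = -4 + u**2
K(W) = 67 + W**2 + 77*W (K(W) = (W**2 + (-4 + (-9)**2)*W) + 67 = (W**2 + (-4 + 81)*W) + 67 = (W**2 + 77*W) + 67 = 67 + W**2 + 77*W)
sqrt(U(188) + K(r)) = sqrt(-21*188 + (67 + 35**2 + 77*35)) = sqrt(-3948 + (67 + 1225 + 2695)) = sqrt(-3948 + 3987) = sqrt(39)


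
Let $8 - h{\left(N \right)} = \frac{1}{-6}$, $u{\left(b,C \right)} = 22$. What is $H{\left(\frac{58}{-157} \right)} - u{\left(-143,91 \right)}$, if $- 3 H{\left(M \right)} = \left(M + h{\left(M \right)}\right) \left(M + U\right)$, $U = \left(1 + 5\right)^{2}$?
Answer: $- \frac{25424467}{221841} \approx -114.61$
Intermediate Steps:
$h{\left(N \right)} = \frac{49}{6}$ ($h{\left(N \right)} = 8 - \frac{1}{-6} = 8 - - \frac{1}{6} = 8 + \frac{1}{6} = \frac{49}{6}$)
$U = 36$ ($U = 6^{2} = 36$)
$H{\left(M \right)} = - \frac{\left(36 + M\right) \left(\frac{49}{6} + M\right)}{3}$ ($H{\left(M \right)} = - \frac{\left(M + \frac{49}{6}\right) \left(M + 36\right)}{3} = - \frac{\left(\frac{49}{6} + M\right) \left(36 + M\right)}{3} = - \frac{\left(36 + M\right) \left(\frac{49}{6} + M\right)}{3}$)
$H{\left(\frac{58}{-157} \right)} - u{\left(-143,91 \right)} = \left(-98 - \frac{265 \frac{58}{-157}}{18} - \frac{\left(\frac{58}{-157}\right)^{2}}{3}\right) - 22 = \left(-98 - \frac{265 \cdot 58 \left(- \frac{1}{157}\right)}{18} - \frac{\left(58 \left(- \frac{1}{157}\right)\right)^{2}}{3}\right) - 22 = \left(-98 - - \frac{7685}{1413} - \frac{\left(- \frac{58}{157}\right)^{2}}{3}\right) - 22 = \left(-98 + \frac{7685}{1413} - \frac{3364}{73947}\right) - 22 = - \frac{20543965}{221841} - 22 = - \frac{25424467}{221841}$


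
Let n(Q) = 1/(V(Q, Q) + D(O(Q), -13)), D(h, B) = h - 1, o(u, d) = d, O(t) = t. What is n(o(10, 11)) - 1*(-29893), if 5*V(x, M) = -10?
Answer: 239145/8 ≈ 29893.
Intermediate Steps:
V(x, M) = -2 (V(x, M) = (⅕)*(-10) = -2)
D(h, B) = -1 + h
n(Q) = 1/(-3 + Q) (n(Q) = 1/(-2 + (-1 + Q)) = 1/(-3 + Q))
n(o(10, 11)) - 1*(-29893) = 1/(-3 + 11) - 1*(-29893) = 1/8 + 29893 = ⅛ + 29893 = 239145/8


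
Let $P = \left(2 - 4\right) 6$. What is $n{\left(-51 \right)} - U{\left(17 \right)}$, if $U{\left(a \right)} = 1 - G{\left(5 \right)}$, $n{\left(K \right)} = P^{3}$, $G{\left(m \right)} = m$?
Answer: $-1724$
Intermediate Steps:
$P = -12$ ($P = \left(-2\right) 6 = -12$)
$n{\left(K \right)} = -1728$ ($n{\left(K \right)} = \left(-12\right)^{3} = -1728$)
$U{\left(a \right)} = -4$ ($U{\left(a \right)} = 1 - 5 = -4$)
$n{\left(-51 \right)} - U{\left(17 \right)} = -1728 - -4 = -1728 + 4 = -1724$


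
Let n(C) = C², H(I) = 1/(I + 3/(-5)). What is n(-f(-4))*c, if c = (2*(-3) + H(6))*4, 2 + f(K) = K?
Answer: -2512/3 ≈ -837.33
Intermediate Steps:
f(K) = -2 + K
H(I) = 1/(-⅗ + I) (H(I) = 1/(I + 3*(-⅕)) = 1/(I - ⅗) = 1/(-⅗ + I))
c = -628/27 (c = (2*(-3) + 5/(-3 + 5*6))*4 = (-6 + 5/(-3 + 30))*4 = (-6 + 5/27)*4 = -157/27*4 = -628/27 ≈ -23.259)
n(-f(-4))*c = (-(-2 - 4))²*(-628/27) = (-1*(-6))²*(-628/27) = 6²*(-628/27) = 36*(-628/27) = -2512/3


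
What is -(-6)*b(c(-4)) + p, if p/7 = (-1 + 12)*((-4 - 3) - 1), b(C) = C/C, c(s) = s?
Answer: -610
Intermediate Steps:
b(C) = 1
p = -616 (p = 7*((-1 + 12)*((-4 - 3) - 1)) = 7*(11*(-7 - 1)) = 7*(11*(-8)) = 7*(-88) = -616)
-(-6)*b(c(-4)) + p = -(-6) - 616 = -6*(-1) - 616 = 6 - 616 = -610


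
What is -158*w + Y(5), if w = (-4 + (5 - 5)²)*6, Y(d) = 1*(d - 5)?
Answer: 3792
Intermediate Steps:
Y(d) = -5 + d (Y(d) = 1*(-5 + d) = -5 + d)
w = -24 (w = (-4 + 0²)*6 = (-4 + 0)*6 = -4*6 = -24)
-158*w + Y(5) = -158*(-24) + (-5 + 5) = 3792 + 0 = 3792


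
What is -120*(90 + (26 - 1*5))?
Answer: -13320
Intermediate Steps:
-120*(90 + (26 - 1*5)) = -120*(90 + (26 - 5)) = -120*(90 + 21) = -120*111 = -13320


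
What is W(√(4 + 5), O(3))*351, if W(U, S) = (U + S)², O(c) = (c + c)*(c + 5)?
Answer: 912951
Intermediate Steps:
O(c) = 2*c*(5 + c) (O(c) = (2*c)*(5 + c) = 2*c*(5 + c))
W(U, S) = (S + U)²
W(√(4 + 5), O(3))*351 = (2*3*(5 + 3) + √(4 + 5))²*351 = (2*3*8 + √9)²*351 = (48 + 3)²*351 = 51²*351 = 2601*351 = 912951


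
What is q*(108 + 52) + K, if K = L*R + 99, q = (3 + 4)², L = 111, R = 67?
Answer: 15376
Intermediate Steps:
q = 49 (q = 7² = 49)
K = 7536 (K = 111*67 + 99 = 7437 + 99 = 7536)
q*(108 + 52) + K = 49*(108 + 52) + 7536 = 49*160 + 7536 = 7840 + 7536 = 15376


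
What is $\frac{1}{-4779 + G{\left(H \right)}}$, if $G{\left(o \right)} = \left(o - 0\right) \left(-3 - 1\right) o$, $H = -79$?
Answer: $- \frac{1}{29743} \approx -3.3621 \cdot 10^{-5}$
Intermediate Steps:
$G{\left(o \right)} = - 4 o^{2}$ ($G{\left(o \right)} = \left(o + 0\right) \left(-4\right) o = o \left(-4\right) o = - 4 o o = - 4 o^{2}$)
$\frac{1}{-4779 + G{\left(H \right)}} = \frac{1}{-4779 - 4 \left(-79\right)^{2}} = \frac{1}{-4779 - 24964} = \frac{1}{-29743} = - \frac{1}{29743}$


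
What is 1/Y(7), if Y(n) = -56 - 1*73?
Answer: -1/129 ≈ -0.0077519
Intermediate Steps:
Y(n) = -129 (Y(n) = -56 - 73 = -129)
1/Y(7) = 1/(-129) = -1/129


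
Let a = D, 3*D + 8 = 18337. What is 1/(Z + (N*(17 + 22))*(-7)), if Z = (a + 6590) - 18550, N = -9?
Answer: -3/10180 ≈ -0.00029470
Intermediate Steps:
D = 18329/3 (D = -8/3 + (1/3)*18337 = -8/3 + 18337/3 = 18329/3 ≈ 6109.7)
a = 18329/3 ≈ 6109.7
Z = -17551/3 (Z = (18329/3 + 6590) - 18550 = 38099/3 - 18550 = -17551/3 ≈ -5850.3)
1/(Z + (N*(17 + 22))*(-7)) = 1/(-17551/3 - 9*(17 + 22)*(-7)) = 1/(-17551/3 - 9*39*(-7)) = 1/(-17551/3 - 351*(-7)) = 1/(-17551/3 + 2457) = 1/(-10180/3) = -3/10180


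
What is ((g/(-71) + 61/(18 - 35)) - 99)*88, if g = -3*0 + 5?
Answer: -10903992/1207 ≈ -9034.0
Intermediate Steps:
g = 5 (g = 0 + 5 = 5)
((g/(-71) + 61/(18 - 35)) - 99)*88 = ((5/(-71) + 61/(18 - 35)) - 99)*88 = ((5*(-1/71) + 61/(-17)) - 99)*88 = ((-5/71 + 61*(-1/17)) - 99)*88 = ((-5/71 - 61/17) - 99)*88 = (-4416/1207 - 99)*88 = -123909/1207*88 = -10903992/1207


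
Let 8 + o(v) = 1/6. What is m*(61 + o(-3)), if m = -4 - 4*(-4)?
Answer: 638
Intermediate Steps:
o(v) = -47/6 (o(v) = -8 + 1/6 = -47/6)
m = 12 (m = -4 + 16 = 12)
m*(61 + o(-3)) = 12*(61 - 47/6) = 12*(319/6) = 638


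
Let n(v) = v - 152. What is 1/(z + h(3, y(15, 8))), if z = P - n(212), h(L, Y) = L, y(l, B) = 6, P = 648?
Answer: 1/591 ≈ 0.0016920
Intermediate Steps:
n(v) = -152 + v
z = 588 (z = 648 - (-152 + 212) = 648 - 1*60 = 648 - 60 = 588)
1/(z + h(3, y(15, 8))) = 1/(588 + 3) = 1/591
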